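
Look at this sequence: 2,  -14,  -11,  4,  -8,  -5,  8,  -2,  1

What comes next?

16

The slot pattern repeats as ABB (period 3), so there are 2 interleaved tracks.
Track A is 2, 4, 8, which is powers of 2.
Track B is -14, -11, -8, -5, -2, 1, which is adding 3 each time.
Term 10 comes from track A (its 4th entry): 16.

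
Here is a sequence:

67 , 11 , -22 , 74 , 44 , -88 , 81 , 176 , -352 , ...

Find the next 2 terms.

88, 704

The slot pattern repeats as ABB (period 3), so there are 2 interleaved tracks.
Track A: 67, 74, 81 (arithmetic with common difference +7).
Track B: 11, -22, 44, -88, 176, -352 (geometric with ratio -2).
Term 10 comes from track A (its 4th entry): 88.
The 11th slot belongs to track B; its 7th term is 704.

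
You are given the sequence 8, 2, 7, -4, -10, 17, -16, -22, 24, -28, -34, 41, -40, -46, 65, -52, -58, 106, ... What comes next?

-64

Reading positions in blocks of 3 reveals the pattern AAB — 2 tracks woven together.
Track A: 8, 2, -4, -10, -16, -22, -28, -34, -40, -46, -52, -58 — arithmetic with common difference −6.
Track B: 7, 17, 24, 41, 65, 106 — each term equals the sum of the previous two.
Term 19 comes from track A (its 13th entry): -64.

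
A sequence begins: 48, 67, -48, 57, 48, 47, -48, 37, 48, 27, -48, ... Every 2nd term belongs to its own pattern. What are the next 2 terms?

The terms cycle through 2 interleaved subsequences.
Subsequence A: 48, -48, 48, -48, 48, -48 (oscillating between 48 and -48).
Subsequence B: 67, 57, 47, 37, 27 (linear: a_n = 77 − 10·n).
Position 12 falls in subsequence B as its term 6, giving 17.
Position 13 → subsequence A, term 7 = 48.

17, 48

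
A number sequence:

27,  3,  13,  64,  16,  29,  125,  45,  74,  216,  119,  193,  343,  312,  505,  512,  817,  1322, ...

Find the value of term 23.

5600

Positions follow the repeating pattern ABB; grouping by letter gives 2 tracks.
Track A = 27, 64, 125, 216, 343, 512: perfect cubes starting at 3³.
Track B = 3, 13, 16, 29, 45, 74, 119, 193, 312, 505, 817, 1322: each term equals the sum of the previous two.
Position 23 → track B, term 15 = 5600.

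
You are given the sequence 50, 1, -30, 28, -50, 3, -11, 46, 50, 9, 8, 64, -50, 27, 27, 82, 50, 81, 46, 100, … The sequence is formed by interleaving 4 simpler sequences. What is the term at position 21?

-50

The terms cycle through 4 interleaved subsequences.
Track A: 50, -50, 50, -50, 50. The oscillation 50·(−1)^(n+1).
Track B: 1, 3, 9, 27, 81. Powers 3^0, 3^1, 3^2, ….
Track C: -30, -11, 8, 27, 46. Adding 19 each time.
Track D: 28, 46, 64, 82, 100. Arithmetic, step +18.
The 21st slot belongs to track A; its 6th term is -50.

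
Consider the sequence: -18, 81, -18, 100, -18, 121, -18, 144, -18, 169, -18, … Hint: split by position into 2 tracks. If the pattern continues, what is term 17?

Positions 1, 3, 5, … form one subsequence and positions 2, 4, 6, … form another.
Track A = -18, -18, -18, -18, -18, -18: constant -18.
Track B = 81, 100, 121, 144, 169: perfect squares starting at 9².
Position 17 → track A, term 9 = -18.

-18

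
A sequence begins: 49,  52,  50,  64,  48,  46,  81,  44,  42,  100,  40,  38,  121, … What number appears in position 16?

144

Positions follow the repeating pattern ABB; grouping by letter gives 2 tracks.
Track A: 49, 64, 81, 100, 121 (perfect squares starting at 7²).
Track B: 52, 50, 48, 46, 44, 42, 40, 38 (linear: a_n = 54 − 2·n).
Position 16 falls in track A as its term 6, giving 144.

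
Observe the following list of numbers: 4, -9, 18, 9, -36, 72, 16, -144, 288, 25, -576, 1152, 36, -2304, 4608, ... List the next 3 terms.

49, -9216, 18432

Positions follow the repeating pattern ABB; grouping by letter gives 2 tracks.
Stream A = 4, 9, 16, 25, 36: consecutive squares n² from n = 2.
Stream B = -9, 18, -36, 72, -144, 288, -576, 1152, -2304, 4608: geometric, ×-2 each step.
Position 16 falls in stream A as its term 6, giving 49.
Term 17 comes from stream B (its 11th entry): -9216.
The 18th slot belongs to stream B; its 12th term is 18432.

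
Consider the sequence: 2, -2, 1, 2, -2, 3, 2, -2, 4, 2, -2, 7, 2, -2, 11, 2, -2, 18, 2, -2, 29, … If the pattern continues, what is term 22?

Reading positions in blocks of 3 reveals the pattern AAB — 2 tracks woven together.
Track A is 2, -2, 2, -2, 2, -2, 2, -2, 2, -2, 2, -2, 2, -2, which is oscillating between 2 and -2.
Track B is 1, 3, 4, 7, 11, 18, 29, which is Fibonacci-style (each term is the sum of the two before it).
Position 22 falls in track A as its term 15, giving 2.

2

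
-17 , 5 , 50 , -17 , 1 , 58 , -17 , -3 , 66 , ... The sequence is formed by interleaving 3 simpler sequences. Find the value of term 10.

-17

The terms cycle through 3 interleaved subsequences.
Subsequence A = -17, -17, -17: the constant sequence -17.
Subsequence B = 5, 1, -3: linear: a_n = 9 − 4·n.
Subsequence C = 50, 58, 66: linear: a_n = 42 + 8·n.
Position 10 → subsequence A, term 4 = -17.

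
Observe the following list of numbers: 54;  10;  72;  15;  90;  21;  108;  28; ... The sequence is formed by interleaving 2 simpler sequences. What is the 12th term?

The terms cycle through 2 interleaved subsequences.
Stream A = 54, 72, 90, 108: linear: a_n = 36 + 18·n.
Stream B = 10, 15, 21, 28: triangular numbers n(n+1)/2 for n = 4, 5, ….
Position 12 falls in stream B as its term 6, giving 45.

45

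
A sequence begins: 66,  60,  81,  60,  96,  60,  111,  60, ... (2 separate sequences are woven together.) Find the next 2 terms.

126, 60

Taking every 2nd term gives 2 separate tracks.
Track A is 66, 81, 96, 111, which is adding 15 each time.
Track B is 60, 60, 60, 60, which is the constant sequence 60.
Position 9 falls in track A as its term 5, giving 126.
Position 10 → track B, term 5 = 60.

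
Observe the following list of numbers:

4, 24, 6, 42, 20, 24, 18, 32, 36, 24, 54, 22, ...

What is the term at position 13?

Taking every 4th term gives 4 separate tracks.
Track A: 4, 20, 36 — adding 16 each time.
Track B: 24, 24, 24 — constant 24.
Track C: 6, 18, 54 — a geometric progression (common ratio 3).
Track D: 42, 32, 22 — arithmetic, step −10.
The 13th slot belongs to track A; its 4th term is 52.

52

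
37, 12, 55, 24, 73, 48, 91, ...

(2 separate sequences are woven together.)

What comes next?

Taking every 2nd term gives 2 separate tracks.
Track A: 37, 55, 73, 91. Arithmetic with common difference +18.
Track B: 12, 24, 48. Multiplying by 2 each time.
Position 8 → track B, term 4 = 96.

96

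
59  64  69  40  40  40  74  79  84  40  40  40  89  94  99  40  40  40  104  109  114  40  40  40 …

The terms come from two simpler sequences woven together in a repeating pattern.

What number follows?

119

Reading positions in blocks of 6 reveals the pattern AAABBB — 2 tracks woven together.
Subsequence A = 59, 64, 69, 74, 79, 84, 89, 94, 99, 104, 109, 114: arithmetic, step +5.
Subsequence B = 40, 40, 40, 40, 40, 40, 40, 40, 40, 40, 40, 40: constant 40.
Position 25 → subsequence A, term 13 = 119.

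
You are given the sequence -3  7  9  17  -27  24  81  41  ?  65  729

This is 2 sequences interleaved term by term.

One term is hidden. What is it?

-243

The terms cycle through 2 interleaved subsequences.
Track A: -3, 9, -27, 81, ?, 729. A geometric progression (common ratio -3).
Track B: 7, 17, 24, 41, 65. Each term equals the sum of the previous two.
Filling track A at index 5 by its rule yields -243.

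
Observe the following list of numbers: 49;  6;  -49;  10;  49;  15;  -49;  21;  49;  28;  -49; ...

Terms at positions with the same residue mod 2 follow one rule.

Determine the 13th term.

Split by position mod 2 into 2 tracks.
Track A: 49, -49, 49, -49, 49, -49. Alternating ±49.
Track B: 6, 10, 15, 21, 28. The triangular numbers T_3, T_4, ….
The 13th slot belongs to track A; its 7th term is 49.

49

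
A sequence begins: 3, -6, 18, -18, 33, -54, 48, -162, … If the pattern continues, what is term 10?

-486

Taking every 2nd term gives 2 separate tracks.
Track A: 3, 18, 33, 48 — adding 15 each time.
Track B: -6, -18, -54, -162 — multiplying by 3 each time.
Position 10 → track B, term 5 = -486.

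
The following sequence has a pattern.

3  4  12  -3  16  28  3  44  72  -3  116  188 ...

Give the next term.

Reading positions in blocks of 3 reveals the pattern ABB — 2 tracks woven together.
Stream A = 3, -3, 3, -3: the oscillation 3·(−1)^(n+1).
Stream B = 4, 12, 16, 28, 44, 72, 116, 188: a Fibonacci-like recurrence a_n = a_{n-1} + a_{n-2}.
Position 13 → stream A, term 5 = 3.

3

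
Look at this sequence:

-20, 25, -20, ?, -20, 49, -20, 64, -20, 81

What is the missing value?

36

Odd-indexed and even-indexed terms follow separate rules.
Track A: -20, -20, -20, -20, -20 (always -20).
Track B: 25, ?, 49, 64, 81 (consecutive squares n² from n = 5).
So the missing entry in track B is 36.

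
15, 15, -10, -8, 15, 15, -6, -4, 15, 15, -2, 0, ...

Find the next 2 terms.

15, 15

The slot pattern repeats as AABB (period 4), so there are 2 interleaved tracks.
Track A is 15, 15, 15, 15, 15, 15, which is constant 15.
Track B is -10, -8, -6, -4, -2, 0, which is linear: a_n = -12 + 2·n.
Term 13 comes from track A (its 7th entry): 15.
The 14th slot belongs to track A; its 8th term is 15.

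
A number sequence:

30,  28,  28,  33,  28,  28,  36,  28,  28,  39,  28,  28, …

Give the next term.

42

Positions follow the repeating pattern ABB; grouping by letter gives 2 tracks.
Stream A: 30, 33, 36, 39. Arithmetic with common difference +3.
Stream B: 28, 28, 28, 28, 28, 28, 28, 28. Always 28.
Position 13 → stream A, term 5 = 42.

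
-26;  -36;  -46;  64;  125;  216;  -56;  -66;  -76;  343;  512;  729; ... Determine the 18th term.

1728

The slot pattern repeats as AAABBB (period 6), so there are 2 interleaved tracks.
Track A: -26, -36, -46, -56, -66, -76 (arithmetic with common difference −10).
Track B: 64, 125, 216, 343, 512, 729 (the cubes 4³, 5³, 6³, …).
Position 18 falls in track B as its term 9, giving 1728.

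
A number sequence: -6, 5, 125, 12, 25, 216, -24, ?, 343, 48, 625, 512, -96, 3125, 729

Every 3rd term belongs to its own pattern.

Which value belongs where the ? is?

Taking every 3rd term gives 3 separate tracks.
Track A = -6, 12, -24, 48, -96: geometric with ratio -2.
Track B = 5, 25, ?, 625, 3125: successive powers of 5.
Track C = 125, 216, 343, 512, 729: the cubes 5³, 6³, 7³, ….
Track B's pattern makes the blank 125.

125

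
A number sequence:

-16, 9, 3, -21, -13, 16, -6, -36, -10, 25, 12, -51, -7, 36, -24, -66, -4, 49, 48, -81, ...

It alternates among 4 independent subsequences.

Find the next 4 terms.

-1, 64, -96, -96

Split by position mod 4 into 4 tracks.
Stream A: -16, -13, -10, -7, -4 — arithmetic with common difference +3.
Stream B: 9, 16, 25, 36, 49 — perfect squares starting at 3².
Stream C: 3, -6, 12, -24, 48 — a geometric progression (common ratio -2).
Stream D: -21, -36, -51, -66, -81 — linear: a_n = -6 − 15·n.
Position 21 → stream A, term 6 = -1.
Position 22 → stream B, term 6 = 64.
Position 23 falls in stream C as its term 6, giving -96.
Position 24 falls in stream D as its term 6, giving -96.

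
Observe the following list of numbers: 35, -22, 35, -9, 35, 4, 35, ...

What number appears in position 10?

Odd-indexed and even-indexed terms follow separate rules.
Subsequence A: 35, 35, 35, 35. Constant 35.
Subsequence B: -22, -9, 4. Adding 13 each time.
Position 10 → subsequence B, term 5 = 30.

30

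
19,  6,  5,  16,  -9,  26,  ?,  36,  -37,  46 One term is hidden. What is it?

-23

The terms cycle through 2 interleaved subsequences.
Track A: 19, 5, -9, ?, -37 — linear: a_n = 33 − 14·n.
Track B: 6, 16, 26, 36, 46 — linear: a_n = -4 + 10·n.
The gap is track A's term 4; the rule gives -23.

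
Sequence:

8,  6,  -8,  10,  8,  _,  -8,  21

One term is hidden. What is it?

15

Odd-indexed and even-indexed terms follow separate rules.
Track A: 8, -8, 8, -8 — oscillating between 8 and -8.
Track B: 6, 10, ?, 21 — triangular numbers starting at T_3.
Track B's pattern makes the blank 15.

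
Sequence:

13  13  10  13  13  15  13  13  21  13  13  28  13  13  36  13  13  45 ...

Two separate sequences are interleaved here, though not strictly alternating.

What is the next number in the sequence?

13

Positions follow the repeating pattern AAB; grouping by letter gives 2 tracks.
Track A: 13, 13, 13, 13, 13, 13, 13, 13, 13, 13, 13, 13. The constant sequence 13.
Track B: 10, 15, 21, 28, 36, 45. Triangular numbers n(n+1)/2 for n = 4, 5, ….
Position 19 → track A, term 13 = 13.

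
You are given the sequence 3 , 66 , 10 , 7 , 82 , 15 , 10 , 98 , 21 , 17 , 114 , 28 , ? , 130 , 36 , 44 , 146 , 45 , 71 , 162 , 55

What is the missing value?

27

Taking every 3rd term gives 3 separate tracks.
Track A = 3, 7, 10, 17, ?, 44, 71: Fibonacci-style (each term is the sum of the two before it).
Track B = 66, 82, 98, 114, 130, 146, 162: linear: a_n = 50 + 16·n.
Track C = 10, 15, 21, 28, 36, 45, 55: triangular numbers starting at T_4.
So the missing entry in track A is 27.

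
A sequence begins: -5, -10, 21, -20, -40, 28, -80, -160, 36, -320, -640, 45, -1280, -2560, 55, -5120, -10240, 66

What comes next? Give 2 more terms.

Positions follow the repeating pattern AAB; grouping by letter gives 2 tracks.
Track A: -5, -10, -20, -40, -80, -160, -320, -640, -1280, -2560, -5120, -10240 (geometric with ratio 2).
Track B: 21, 28, 36, 45, 55, 66 (triangular numbers n(n+1)/2 for n = 6, 7, …).
The 19th slot belongs to track A; its 13th term is -20480.
Term 20 comes from track A (its 14th entry): -40960.

-20480, -40960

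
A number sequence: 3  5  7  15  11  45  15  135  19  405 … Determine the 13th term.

Taking every 2nd term gives 2 separate tracks.
Subsequence A is 3, 7, 11, 15, 19, which is arithmetic, step +4.
Subsequence B is 5, 15, 45, 135, 405, which is geometric, ×3 each step.
Position 13 falls in subsequence A as its term 7, giving 27.

27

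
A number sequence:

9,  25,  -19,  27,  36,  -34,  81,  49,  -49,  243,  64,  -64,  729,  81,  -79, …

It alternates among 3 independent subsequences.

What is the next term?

Split by position mod 3 into 3 tracks.
Subsequence A = 9, 27, 81, 243, 729: powers of 3.
Subsequence B = 25, 36, 49, 64, 81: consecutive squares n² from n = 5.
Subsequence C = -19, -34, -49, -64, -79: arithmetic, step −15.
Term 16 comes from subsequence A (its 6th entry): 2187.

2187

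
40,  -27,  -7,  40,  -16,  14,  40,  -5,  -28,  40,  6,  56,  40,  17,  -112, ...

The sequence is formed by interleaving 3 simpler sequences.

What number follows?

40

Read the sequence 3 terms at a time; column i is its own pattern.
Stream A: 40, 40, 40, 40, 40 — always 40.
Stream B: -27, -16, -5, 6, 17 — linear: a_n = -38 + 11·n.
Stream C: -7, 14, -28, 56, -112 — multiplying by -2 each time.
Position 16 falls in stream A as its term 6, giving 40.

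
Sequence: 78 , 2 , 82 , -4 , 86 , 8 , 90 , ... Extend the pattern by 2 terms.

Positions 1, 3, 5, … form one subsequence and positions 2, 4, 6, … form another.
Subsequence A: 78, 82, 86, 90. Linear: a_n = 74 + 4·n.
Subsequence B: 2, -4, 8. A geometric progression (common ratio -2).
The 8th slot belongs to subsequence B; its 4th term is -16.
The 9th slot belongs to subsequence A; its 5th term is 94.

-16, 94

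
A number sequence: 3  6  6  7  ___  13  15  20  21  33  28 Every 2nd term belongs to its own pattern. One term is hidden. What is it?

10

Split by position mod 2 into 2 tracks.
Track A: 3, 6, ?, 15, 21, 28 — triangular numbers n(n+1)/2 for n = 2, 3, ….
Track B: 6, 7, 13, 20, 33 — each term equals the sum of the previous two.
Track A's pattern makes the blank 10.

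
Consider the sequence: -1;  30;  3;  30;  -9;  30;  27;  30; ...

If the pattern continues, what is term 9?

Odd-indexed and even-indexed terms follow separate rules.
Track A is -1, 3, -9, 27, which is a geometric progression (common ratio -3).
Track B is 30, 30, 30, 30, which is the constant sequence 30.
Term 9 comes from track A (its 5th entry): -81.

-81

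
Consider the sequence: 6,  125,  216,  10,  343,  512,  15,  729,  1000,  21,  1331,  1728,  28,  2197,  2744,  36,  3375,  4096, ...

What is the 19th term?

The slot pattern repeats as ABB (period 3), so there are 2 interleaved tracks.
Track A: 6, 10, 15, 21, 28, 36. Triangular numbers starting at T_3.
Track B: 125, 216, 343, 512, 729, 1000, 1331, 1728, 2197, 2744, 3375, 4096. Perfect cubes starting at 5³.
Position 19 falls in track A as its term 7, giving 45.

45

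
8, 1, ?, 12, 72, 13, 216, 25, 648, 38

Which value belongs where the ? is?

24

The terms cycle through 2 interleaved subsequences.
Subsequence A: 8, ?, 72, 216, 648. Multiplying by 3 each time.
Subsequence B: 1, 12, 13, 25, 38. A Fibonacci-like recurrence a_n = a_{n-1} + a_{n-2}.
So the missing entry in subsequence A is 24.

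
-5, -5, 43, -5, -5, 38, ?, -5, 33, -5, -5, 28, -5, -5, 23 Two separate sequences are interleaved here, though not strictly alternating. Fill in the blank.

Positions follow the repeating pattern AAB; grouping by letter gives 2 tracks.
Stream A: -5, -5, -5, -5, ?, -5, -5, -5, -5, -5. Constant -5.
Stream B: 43, 38, 33, 28, 23. Linear: a_n = 48 − 5·n.
Filling stream A at index 5 by its rule yields -5.

-5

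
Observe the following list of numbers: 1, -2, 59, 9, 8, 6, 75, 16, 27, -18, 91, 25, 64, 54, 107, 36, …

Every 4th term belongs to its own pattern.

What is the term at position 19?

123

Split by position mod 4: positions 1, 5, 9, … form one track, and each other residue class forms its own.
Track A is 1, 8, 27, 64, which is consecutive cubes n³ from n = 1.
Track B is -2, 6, -18, 54, which is geometric, ×-3 each step.
Track C is 59, 75, 91, 107, which is linear: a_n = 43 + 16·n.
Track D is 9, 16, 25, 36, which is consecutive squares n² from n = 3.
Term 19 comes from track C (its 5th entry): 123.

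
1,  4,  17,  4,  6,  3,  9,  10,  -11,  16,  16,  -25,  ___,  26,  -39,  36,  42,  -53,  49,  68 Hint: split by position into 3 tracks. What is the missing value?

Split by position mod 3 into 3 tracks.
Subsequence A: 1, 4, 9, 16, ?, 36, 49 (the squares 1², 2², 3², …).
Subsequence B: 4, 6, 10, 16, 26, 42, 68 (Fibonacci-style (each term is the sum of the two before it)).
Subsequence C: 17, 3, -11, -25, -39, -53 (linear: a_n = 31 − 14·n).
So the missing entry in subsequence A is 25.

25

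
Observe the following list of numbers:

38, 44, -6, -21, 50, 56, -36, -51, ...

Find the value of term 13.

74

The slot pattern repeats as AABB (period 4), so there are 2 interleaved tracks.
Track A = 38, 44, 50, 56: arithmetic with common difference +6.
Track B = -6, -21, -36, -51: arithmetic with common difference −15.
Position 13 → track A, term 7 = 74.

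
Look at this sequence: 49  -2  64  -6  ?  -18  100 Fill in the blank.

81

Odd-indexed and even-indexed terms follow separate rules.
Track A: 49, 64, ?, 100 — consecutive squares n² from n = 7.
Track B: -2, -6, -18 — multiplying by 3 each time.
So the missing entry in track A is 81.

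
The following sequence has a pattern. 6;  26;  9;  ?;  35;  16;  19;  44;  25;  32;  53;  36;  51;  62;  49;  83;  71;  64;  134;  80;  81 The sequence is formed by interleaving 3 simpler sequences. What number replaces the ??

The terms cycle through 3 interleaved subsequences.
Track A is 6, ?, 19, 32, 51, 83, 134, which is a Fibonacci-like recurrence a_n = a_{n-1} + a_{n-2}.
Track B is 26, 35, 44, 53, 62, 71, 80, which is arithmetic with common difference +9.
Track C is 9, 16, 25, 36, 49, 64, 81, which is consecutive squares n² from n = 3.
So the missing entry in track A is 13.

13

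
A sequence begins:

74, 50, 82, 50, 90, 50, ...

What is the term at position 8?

50

Taking every 2nd term gives 2 separate tracks.
Subsequence A = 74, 82, 90: arithmetic with common difference +8.
Subsequence B = 50, 50, 50: always 50.
The 8th slot belongs to subsequence B; its 4th term is 50.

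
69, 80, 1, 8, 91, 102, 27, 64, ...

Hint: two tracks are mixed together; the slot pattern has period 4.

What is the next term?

113

The slot pattern repeats as AABB (period 4), so there are 2 interleaved tracks.
Track A is 69, 80, 91, 102, which is linear: a_n = 58 + 11·n.
Track B is 1, 8, 27, 64, which is consecutive cubes n³ from n = 1.
The 9th slot belongs to track A; its 5th term is 113.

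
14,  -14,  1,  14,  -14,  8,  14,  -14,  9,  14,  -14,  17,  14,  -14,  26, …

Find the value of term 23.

Positions follow the repeating pattern AAB; grouping by letter gives 2 tracks.
Track A: 14, -14, 14, -14, 14, -14, 14, -14, 14, -14 — the oscillation 14·(−1)^(n+1).
Track B: 1, 8, 9, 17, 26 — Fibonacci-style (each term is the sum of the two before it).
Position 23 falls in track A as its term 16, giving -14.

-14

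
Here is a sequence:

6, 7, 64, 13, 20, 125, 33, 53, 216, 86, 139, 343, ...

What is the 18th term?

Positions follow the repeating pattern AAB; grouping by letter gives 2 tracks.
Track A: 6, 7, 13, 20, 33, 53, 86, 139 — a Fibonacci-like recurrence a_n = a_{n-1} + a_{n-2}.
Track B: 64, 125, 216, 343 — perfect cubes starting at 4³.
Term 18 comes from track B (its 6th entry): 729.

729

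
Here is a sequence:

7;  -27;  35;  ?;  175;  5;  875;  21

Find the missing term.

The terms cycle through 2 interleaved subsequences.
Track A: 7, 35, 175, 875 (geometric, ×5 each step).
Track B: -27, ?, 5, 21 (arithmetic with common difference +16).
The gap is track B's term 2; the rule gives -11.

-11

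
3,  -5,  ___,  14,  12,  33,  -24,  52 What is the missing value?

Taking every 2nd term gives 2 separate tracks.
Track A: 3, ?, 12, -24 (multiplying by -2 each time).
Track B: -5, 14, 33, 52 (adding 19 each time).
So the missing entry in track A is -6.

-6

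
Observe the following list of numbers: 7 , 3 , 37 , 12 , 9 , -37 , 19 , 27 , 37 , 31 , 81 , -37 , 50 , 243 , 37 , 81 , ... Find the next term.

Split by position mod 3 into 3 tracks.
Track A is 7, 12, 19, 31, 50, 81, which is each term equals the sum of the previous two.
Track B is 3, 9, 27, 81, 243, which is geometric with ratio 3.
Track C is 37, -37, 37, -37, 37, which is alternating ±37.
Position 17 falls in track B as its term 6, giving 729.

729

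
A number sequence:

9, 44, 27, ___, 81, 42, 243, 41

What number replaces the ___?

43

Positions 1, 3, 5, … form one subsequence and positions 2, 4, 6, … form another.
Subsequence A: 9, 27, 81, 243 (powers 3^2, 3^3, 3^4, …).
Subsequence B: 44, ?, 42, 41 (arithmetic with common difference −1).
Subsequence B's pattern makes the blank 43.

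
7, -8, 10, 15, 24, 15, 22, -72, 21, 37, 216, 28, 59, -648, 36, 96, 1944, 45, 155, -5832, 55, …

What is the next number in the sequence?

Split by position mod 3 into 3 tracks.
Track A: 7, 15, 22, 37, 59, 96, 155 (each term equals the sum of the previous two).
Track B: -8, 24, -72, 216, -648, 1944, -5832 (geometric, ×-3 each step).
Track C: 10, 15, 21, 28, 36, 45, 55 (triangular numbers n(n+1)/2 for n = 4, 5, …).
Position 22 → track A, term 8 = 251.

251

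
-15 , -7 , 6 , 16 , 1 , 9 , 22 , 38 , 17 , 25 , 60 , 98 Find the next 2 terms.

Positions follow the repeating pattern AABB; grouping by letter gives 2 tracks.
Subsequence A: -15, -7, 1, 9, 17, 25 — arithmetic, step +8.
Subsequence B: 6, 16, 22, 38, 60, 98 — a Fibonacci-like recurrence a_n = a_{n-1} + a_{n-2}.
Term 13 comes from subsequence A (its 7th entry): 33.
Position 14 → subsequence A, term 8 = 41.

33, 41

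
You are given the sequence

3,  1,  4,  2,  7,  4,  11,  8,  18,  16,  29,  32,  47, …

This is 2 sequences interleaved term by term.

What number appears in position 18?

256

The terms cycle through 2 interleaved subsequences.
Stream A: 3, 4, 7, 11, 18, 29, 47. Fibonacci-style (each term is the sum of the two before it).
Stream B: 1, 2, 4, 8, 16, 32. Geometric, ×2 each step.
Term 18 comes from stream B (its 9th entry): 256.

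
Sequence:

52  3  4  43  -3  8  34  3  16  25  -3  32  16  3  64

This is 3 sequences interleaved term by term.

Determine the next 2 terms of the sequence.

7, -3

Split by position mod 3: positions 1, 4, 7, … form one track, and each other residue class forms its own.
Stream A is 52, 43, 34, 25, 16, which is arithmetic with common difference −9.
Stream B is 3, -3, 3, -3, 3, which is alternating ±3.
Stream C is 4, 8, 16, 32, 64, which is powers 2^2, 2^3, 2^4, ….
The 16th slot belongs to stream A; its 6th term is 7.
Term 17 comes from stream B (its 6th entry): -3.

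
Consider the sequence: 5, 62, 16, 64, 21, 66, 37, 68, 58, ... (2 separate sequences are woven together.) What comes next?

Odd-indexed and even-indexed terms follow separate rules.
Track A: 5, 16, 21, 37, 58. Fibonacci-style (each term is the sum of the two before it).
Track B: 62, 64, 66, 68. Arithmetic with common difference +2.
Position 10 → track B, term 5 = 70.

70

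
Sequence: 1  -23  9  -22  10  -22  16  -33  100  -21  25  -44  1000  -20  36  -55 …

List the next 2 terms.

10000, -19

Split by position mod 4: positions 1, 5, 9, … form one track, and each other residue class forms its own.
Track A = 1, 10, 100, 1000: powers of 10.
Track B = -23, -22, -21, -20: arithmetic, step +1.
Track C = 9, 16, 25, 36: perfect squares starting at 3².
Track D = -22, -33, -44, -55: arithmetic with common difference −11.
Term 17 comes from track A (its 5th entry): 10000.
Position 18 falls in track B as its term 5, giving -19.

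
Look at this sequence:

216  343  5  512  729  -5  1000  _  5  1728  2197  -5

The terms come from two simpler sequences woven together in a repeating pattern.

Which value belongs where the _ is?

Positions follow the repeating pattern AAB; grouping by letter gives 2 tracks.
Track A: 216, 343, 512, 729, 1000, ?, 1728, 2197. Perfect cubes starting at 6³.
Track B: 5, -5, 5, -5. Alternating ±5.
So the missing entry in track A is 1331.

1331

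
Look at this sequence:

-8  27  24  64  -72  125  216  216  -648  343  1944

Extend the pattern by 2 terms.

Odd-indexed and even-indexed terms follow separate rules.
Subsequence A: -8, 24, -72, 216, -648, 1944 (multiplying by -3 each time).
Subsequence B: 27, 64, 125, 216, 343 (the cubes 3³, 4³, 5³, …).
Position 12 → subsequence B, term 6 = 512.
Position 13 → subsequence A, term 7 = -5832.

512, -5832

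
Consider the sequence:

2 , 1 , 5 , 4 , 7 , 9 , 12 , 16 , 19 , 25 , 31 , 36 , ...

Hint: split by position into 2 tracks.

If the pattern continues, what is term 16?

Split by position mod 2 into 2 tracks.
Stream A: 2, 5, 7, 12, 19, 31 (Fibonacci-style (each term is the sum of the two before it)).
Stream B: 1, 4, 9, 16, 25, 36 (consecutive squares n² from n = 1).
Position 16 falls in stream B as its term 8, giving 64.

64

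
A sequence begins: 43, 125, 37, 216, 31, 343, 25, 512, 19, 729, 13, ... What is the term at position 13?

Positions 1, 3, 5, … form one subsequence and positions 2, 4, 6, … form another.
Track A: 43, 37, 31, 25, 19, 13 (subtracting 6 each time).
Track B: 125, 216, 343, 512, 729 (consecutive cubes n³ from n = 5).
Term 13 comes from track A (its 7th entry): 7.

7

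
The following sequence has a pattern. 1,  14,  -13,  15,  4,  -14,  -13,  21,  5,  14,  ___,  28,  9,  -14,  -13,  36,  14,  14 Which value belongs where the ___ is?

-13

Split by position mod 4: positions 1, 5, 9, … form one track, and each other residue class forms its own.
Track A is 1, 4, 5, 9, 14, which is each term equals the sum of the previous two.
Track B is 14, -14, 14, -14, 14, which is oscillating between 14 and -14.
Track C is -13, -13, ?, -13, which is the constant sequence -13.
Track D is 15, 21, 28, 36, which is triangular numbers n(n+1)/2 for n = 5, 6, ….
Track C's pattern makes the blank -13.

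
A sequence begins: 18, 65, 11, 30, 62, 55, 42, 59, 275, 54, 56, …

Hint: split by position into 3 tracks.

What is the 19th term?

90

Split by position mod 3 into 3 tracks.
Subsequence A is 18, 30, 42, 54, which is linear: a_n = 6 + 12·n.
Subsequence B is 65, 62, 59, 56, which is subtracting 3 each time.
Subsequence C is 11, 55, 275, which is multiplying by 5 each time.
The 19th slot belongs to subsequence A; its 7th term is 90.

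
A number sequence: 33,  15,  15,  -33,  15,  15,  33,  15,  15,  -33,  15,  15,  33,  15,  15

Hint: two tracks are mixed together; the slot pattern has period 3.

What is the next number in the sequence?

Positions follow the repeating pattern ABB; grouping by letter gives 2 tracks.
Track A: 33, -33, 33, -33, 33. Alternating ±33.
Track B: 15, 15, 15, 15, 15, 15, 15, 15, 15, 15. Constant 15.
Position 16 → track A, term 6 = -33.

-33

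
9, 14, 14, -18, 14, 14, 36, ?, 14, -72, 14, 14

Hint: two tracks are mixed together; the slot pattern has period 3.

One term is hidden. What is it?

Reading positions in blocks of 3 reveals the pattern ABB — 2 tracks woven together.
Subsequence A: 9, -18, 36, -72. Multiplying by -2 each time.
Subsequence B: 14, 14, 14, 14, ?, 14, 14, 14. Constant 14.
Filling subsequence B at index 5 by its rule yields 14.

14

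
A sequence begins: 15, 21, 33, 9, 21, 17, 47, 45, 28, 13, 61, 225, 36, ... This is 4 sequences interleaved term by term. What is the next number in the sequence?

9

Split by position mod 4 into 4 tracks.
Subsequence A: 15, 21, 28, 36 — triangular numbers n(n+1)/2 for n = 5, 6, ….
Subsequence B: 21, 17, 13 — subtracting 4 each time.
Subsequence C: 33, 47, 61 — linear: a_n = 19 + 14·n.
Subsequence D: 9, 45, 225 — geometric with ratio 5.
Position 14 → subsequence B, term 4 = 9.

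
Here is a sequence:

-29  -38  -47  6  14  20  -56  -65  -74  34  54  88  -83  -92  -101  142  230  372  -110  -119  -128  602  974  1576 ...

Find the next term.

Reading positions in blocks of 6 reveals the pattern AAABBB — 2 tracks woven together.
Subsequence A: -29, -38, -47, -56, -65, -74, -83, -92, -101, -110, -119, -128 — arithmetic, step −9.
Subsequence B: 6, 14, 20, 34, 54, 88, 142, 230, 372, 602, 974, 1576 — each term equals the sum of the previous two.
Term 25 comes from subsequence A (its 13th entry): -137.

-137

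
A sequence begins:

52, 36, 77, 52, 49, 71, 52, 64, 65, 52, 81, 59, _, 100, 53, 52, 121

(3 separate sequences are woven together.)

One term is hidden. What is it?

52

The terms cycle through 3 interleaved subsequences.
Stream A: 52, 52, 52, 52, ?, 52. The constant sequence 52.
Stream B: 36, 49, 64, 81, 100, 121. Perfect squares starting at 6².
Stream C: 77, 71, 65, 59, 53. Subtracting 6 each time.
So the missing entry in stream A is 52.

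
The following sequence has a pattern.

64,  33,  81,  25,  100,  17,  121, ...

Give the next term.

Split by position mod 2 into 2 tracks.
Stream A is 64, 81, 100, 121, which is the squares 8², 9², 10², ….
Stream B is 33, 25, 17, which is linear: a_n = 41 − 8·n.
Position 8 → stream B, term 4 = 9.

9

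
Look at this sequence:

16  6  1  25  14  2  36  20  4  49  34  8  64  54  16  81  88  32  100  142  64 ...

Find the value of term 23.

230

Read the sequence 3 terms at a time; column i is its own pattern.
Subsequence A = 16, 25, 36, 49, 64, 81, 100: consecutive squares n² from n = 4.
Subsequence B = 6, 14, 20, 34, 54, 88, 142: Fibonacci-style (each term is the sum of the two before it).
Subsequence C = 1, 2, 4, 8, 16, 32, 64: geometric, ×2 each step.
Term 23 comes from subsequence B (its 8th entry): 230.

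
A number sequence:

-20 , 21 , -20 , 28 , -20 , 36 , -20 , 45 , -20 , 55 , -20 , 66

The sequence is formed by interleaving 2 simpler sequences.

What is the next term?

-20

Split by position mod 2 into 2 tracks.
Subsequence A: -20, -20, -20, -20, -20, -20. Constant -20.
Subsequence B: 21, 28, 36, 45, 55, 66. Triangular numbers n(n+1)/2 for n = 6, 7, ….
Position 13 falls in subsequence A as its term 7, giving -20.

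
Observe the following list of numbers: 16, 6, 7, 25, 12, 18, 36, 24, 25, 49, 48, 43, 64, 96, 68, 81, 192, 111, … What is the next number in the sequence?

100

Split by position mod 3 into 3 tracks.
Track A is 16, 25, 36, 49, 64, 81, which is perfect squares starting at 4².
Track B is 6, 12, 24, 48, 96, 192, which is a geometric progression (common ratio 2).
Track C is 7, 18, 25, 43, 68, 111, which is a Fibonacci-like recurrence a_n = a_{n-1} + a_{n-2}.
Term 19 comes from track A (its 7th entry): 100.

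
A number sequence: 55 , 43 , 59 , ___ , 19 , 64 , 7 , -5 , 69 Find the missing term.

Reading positions in blocks of 3 reveals the pattern AAB — 2 tracks woven together.
Track A: 55, 43, ?, 19, 7, -5 (subtracting 12 each time).
Track B: 59, 64, 69 (linear: a_n = 54 + 5·n).
Track A's pattern makes the blank 31.

31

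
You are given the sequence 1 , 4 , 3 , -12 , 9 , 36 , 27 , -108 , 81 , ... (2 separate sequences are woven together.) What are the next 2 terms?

324, 243

Split by position mod 2 into 2 tracks.
Track A is 1, 3, 9, 27, 81, which is successive powers of 3.
Track B is 4, -12, 36, -108, which is multiplying by -3 each time.
Position 10 falls in track B as its term 5, giving 324.
Position 11 falls in track A as its term 6, giving 243.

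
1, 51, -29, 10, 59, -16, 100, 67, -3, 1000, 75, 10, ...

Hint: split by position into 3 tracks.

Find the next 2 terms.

Taking every 3rd term gives 3 separate tracks.
Subsequence A: 1, 10, 100, 1000. Powers of 10.
Subsequence B: 51, 59, 67, 75. Arithmetic with common difference +8.
Subsequence C: -29, -16, -3, 10. Adding 13 each time.
The 13th slot belongs to subsequence A; its 5th term is 10000.
Position 14 → subsequence B, term 5 = 83.

10000, 83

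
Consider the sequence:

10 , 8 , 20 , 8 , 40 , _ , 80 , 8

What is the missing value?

Taking every 2nd term gives 2 separate tracks.
Stream A = 10, 20, 40, 80: a geometric progression (common ratio 2).
Stream B = 8, 8, ?, 8: constant 8.
So the missing entry in stream B is 8.

8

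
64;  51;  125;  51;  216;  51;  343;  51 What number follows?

Positions 1, 3, 5, … form one subsequence and positions 2, 4, 6, … form another.
Subsequence A: 64, 125, 216, 343. Perfect cubes starting at 4³.
Subsequence B: 51, 51, 51, 51. The constant sequence 51.
Position 9 → subsequence A, term 5 = 512.

512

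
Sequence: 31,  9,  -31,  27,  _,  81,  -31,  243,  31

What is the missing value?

31

The terms cycle through 2 interleaved subsequences.
Stream A = 31, -31, ?, -31, 31: oscillating between 31 and -31.
Stream B = 9, 27, 81, 243: powers 3^2, 3^3, 3^4, ….
The gap is stream A's term 3; the rule gives 31.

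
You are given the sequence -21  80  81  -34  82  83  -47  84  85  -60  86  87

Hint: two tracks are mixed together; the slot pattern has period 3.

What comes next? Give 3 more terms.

The slot pattern repeats as ABB (period 3), so there are 2 interleaved tracks.
Track A: -21, -34, -47, -60 (arithmetic with common difference −13).
Track B: 80, 81, 82, 83, 84, 85, 86, 87 (arithmetic, step +1).
The 13th slot belongs to track A; its 5th term is -73.
Term 14 comes from track B (its 9th entry): 88.
The 15th slot belongs to track B; its 10th term is 89.

-73, 88, 89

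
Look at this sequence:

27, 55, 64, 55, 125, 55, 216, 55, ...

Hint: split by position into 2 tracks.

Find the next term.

Split by position mod 2 into 2 tracks.
Track A: 27, 64, 125, 216 (the cubes 3³, 4³, 5³, …).
Track B: 55, 55, 55, 55 (constant 55).
The 9th slot belongs to track A; its 5th term is 343.

343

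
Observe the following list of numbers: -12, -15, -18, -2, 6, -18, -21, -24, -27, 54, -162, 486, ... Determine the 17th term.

The slot pattern repeats as AAABBB (period 6), so there are 2 interleaved tracks.
Track A: -12, -15, -18, -21, -24, -27. Arithmetic with common difference −3.
Track B: -2, 6, -18, 54, -162, 486. Geometric with ratio -3.
Term 17 comes from track B (its 8th entry): 4374.

4374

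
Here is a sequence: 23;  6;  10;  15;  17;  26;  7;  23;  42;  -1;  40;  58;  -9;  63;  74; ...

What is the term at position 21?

Split by position mod 3 into 3 tracks.
Stream A = 23, 15, 7, -1, -9: subtracting 8 each time.
Stream B = 6, 17, 23, 40, 63: Fibonacci-style (each term is the sum of the two before it).
Stream C = 10, 26, 42, 58, 74: arithmetic with common difference +16.
Term 21 comes from stream C (its 7th entry): 106.

106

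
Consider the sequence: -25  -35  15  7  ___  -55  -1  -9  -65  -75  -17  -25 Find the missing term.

Positions follow the repeating pattern AABB; grouping by letter gives 2 tracks.
Track A = -25, -35, ?, -55, -65, -75: subtracting 10 each time.
Track B = 15, 7, -1, -9, -17, -25: arithmetic with common difference −8.
Track A's pattern makes the blank -45.

-45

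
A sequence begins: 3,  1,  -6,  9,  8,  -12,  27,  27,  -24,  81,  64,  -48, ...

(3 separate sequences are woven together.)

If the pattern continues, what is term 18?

-192

Split by position mod 3: positions 1, 4, 7, … form one track, and each other residue class forms its own.
Track A = 3, 9, 27, 81: powers 3^1, 3^2, 3^3, ….
Track B = 1, 8, 27, 64: consecutive cubes n³ from n = 1.
Track C = -6, -12, -24, -48: geometric with ratio 2.
The 18th slot belongs to track C; its 6th term is -192.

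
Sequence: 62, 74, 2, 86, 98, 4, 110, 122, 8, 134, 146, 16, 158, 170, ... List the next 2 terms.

32, 182

Reading positions in blocks of 3 reveals the pattern AAB — 2 tracks woven together.
Stream A is 62, 74, 86, 98, 110, 122, 134, 146, 158, 170, which is linear: a_n = 50 + 12·n.
Stream B is 2, 4, 8, 16, which is powers 2^1, 2^2, 2^3, ….
The 15th slot belongs to stream B; its 5th term is 32.
The 16th slot belongs to stream A; its 11th term is 182.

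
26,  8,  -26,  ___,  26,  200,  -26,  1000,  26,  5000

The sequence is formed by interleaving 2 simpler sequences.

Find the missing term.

40

The terms cycle through 2 interleaved subsequences.
Subsequence A: 26, -26, 26, -26, 26 (alternating ±26).
Subsequence B: 8, ?, 200, 1000, 5000 (geometric with ratio 5).
Subsequence B's pattern makes the blank 40.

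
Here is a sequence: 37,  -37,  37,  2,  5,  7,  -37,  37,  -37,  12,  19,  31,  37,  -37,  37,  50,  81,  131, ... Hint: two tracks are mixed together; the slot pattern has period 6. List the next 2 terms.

-37, 37

Positions follow the repeating pattern AAABBB; grouping by letter gives 2 tracks.
Track A is 37, -37, 37, -37, 37, -37, 37, -37, 37, which is the oscillation 37·(−1)^(n+1).
Track B is 2, 5, 7, 12, 19, 31, 50, 81, 131, which is Fibonacci-style (each term is the sum of the two before it).
Position 19 falls in track A as its term 10, giving -37.
The 20th slot belongs to track A; its 11th term is 37.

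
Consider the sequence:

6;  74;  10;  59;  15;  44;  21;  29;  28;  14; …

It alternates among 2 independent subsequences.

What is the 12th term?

-1

Positions 1, 3, 5, … form one subsequence and positions 2, 4, 6, … form another.
Subsequence A: 6, 10, 15, 21, 28 (the triangular numbers T_3, T_4, …).
Subsequence B: 74, 59, 44, 29, 14 (linear: a_n = 89 − 15·n).
Position 12 falls in subsequence B as its term 6, giving -1.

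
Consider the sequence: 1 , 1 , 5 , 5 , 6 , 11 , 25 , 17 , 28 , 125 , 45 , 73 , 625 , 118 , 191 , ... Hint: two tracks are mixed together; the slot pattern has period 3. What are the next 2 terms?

3125, 309

The slot pattern repeats as ABB (period 3), so there are 2 interleaved tracks.
Subsequence A: 1, 5, 25, 125, 625. Successive powers of 5.
Subsequence B: 1, 5, 6, 11, 17, 28, 45, 73, 118, 191. Each term equals the sum of the previous two.
Term 16 comes from subsequence A (its 6th entry): 3125.
Position 17 falls in subsequence B as its term 11, giving 309.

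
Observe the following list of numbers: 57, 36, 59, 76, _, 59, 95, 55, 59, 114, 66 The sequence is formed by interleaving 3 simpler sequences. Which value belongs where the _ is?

45

Split by position mod 3: positions 1, 4, 7, … form one track, and each other residue class forms its own.
Subsequence A: 57, 76, 95, 114. Arithmetic with common difference +19.
Subsequence B: 36, ?, 55, 66. Triangular numbers starting at T_8.
Subsequence C: 59, 59, 59. Constant 59.
Subsequence B's pattern makes the blank 45.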